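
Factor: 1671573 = 3^1*193^1*2887^1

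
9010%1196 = 638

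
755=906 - 151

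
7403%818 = 41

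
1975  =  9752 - 7777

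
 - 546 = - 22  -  524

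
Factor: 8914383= 3^2* 990487^1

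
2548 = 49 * 52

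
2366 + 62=2428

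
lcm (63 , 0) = 0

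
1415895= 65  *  21783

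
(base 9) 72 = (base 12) 55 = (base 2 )1000001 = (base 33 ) 1w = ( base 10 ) 65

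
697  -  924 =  - 227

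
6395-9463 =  - 3068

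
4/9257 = 4/9257 = 0.00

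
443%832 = 443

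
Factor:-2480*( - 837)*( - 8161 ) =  - 16940277360 = - 2^4*3^3*5^1*31^2*8161^1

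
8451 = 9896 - 1445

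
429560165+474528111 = 904088276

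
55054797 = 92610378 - 37555581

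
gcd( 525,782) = 1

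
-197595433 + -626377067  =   - 823972500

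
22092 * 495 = 10935540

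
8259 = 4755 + 3504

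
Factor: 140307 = 3^1 * 46769^1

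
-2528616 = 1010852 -3539468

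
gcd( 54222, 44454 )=6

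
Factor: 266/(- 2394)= -1/9 = - 3^( - 2)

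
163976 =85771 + 78205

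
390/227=390/227 = 1.72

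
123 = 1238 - 1115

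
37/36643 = 37/36643 = 0.00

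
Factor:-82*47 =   -  2^1*41^1*47^1 = - 3854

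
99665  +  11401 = 111066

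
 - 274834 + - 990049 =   -  1264883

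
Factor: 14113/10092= 2^( - 2 )*3^ (-1 ) *11^1*29^ ( - 2 )*1283^1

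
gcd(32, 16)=16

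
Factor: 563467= 563467^1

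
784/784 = 1 =1.00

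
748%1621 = 748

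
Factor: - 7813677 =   -  3^1*2604559^1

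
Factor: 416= 2^5 * 13^1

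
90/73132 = 45/36566 = 0.00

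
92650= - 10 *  ( - 9265 ) 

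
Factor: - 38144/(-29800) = 2^5*5^( - 2) = 32/25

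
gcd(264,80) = 8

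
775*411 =318525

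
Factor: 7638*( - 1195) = - 2^1*3^1 *5^1*19^1*  67^1*239^1 = - 9127410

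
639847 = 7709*83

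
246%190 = 56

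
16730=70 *239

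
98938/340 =290 + 169/170 = 290.99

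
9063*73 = 661599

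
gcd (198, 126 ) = 18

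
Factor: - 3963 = - 3^1*1321^1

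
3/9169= 3/9169 = 0.00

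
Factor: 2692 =2^2*673^1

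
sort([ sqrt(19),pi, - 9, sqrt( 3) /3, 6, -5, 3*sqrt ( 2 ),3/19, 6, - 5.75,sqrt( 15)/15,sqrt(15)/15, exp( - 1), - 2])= [ - 9, - 5.75, - 5, - 2,3/19, sqrt( 15) /15,sqrt(15 ) /15,exp( - 1) , sqrt(3) /3, pi,3*sqrt(2 ), sqrt ( 19),6,6 ]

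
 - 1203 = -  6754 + 5551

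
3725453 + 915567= 4641020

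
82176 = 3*27392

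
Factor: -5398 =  - 2^1 * 2699^1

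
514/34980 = 257/17490  =  0.01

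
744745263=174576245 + 570169018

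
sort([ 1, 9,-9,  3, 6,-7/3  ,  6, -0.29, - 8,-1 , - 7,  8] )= [ - 9,  -  8,  -  7, - 7/3,  -  1,-0.29, 1,3,6,6, 8,9]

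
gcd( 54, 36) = 18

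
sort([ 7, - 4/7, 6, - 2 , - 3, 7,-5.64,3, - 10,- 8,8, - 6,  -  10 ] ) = [ - 10, - 10,  -  8 ,-6, - 5.64 , - 3,  -  2,-4/7 , 3, 6, 7 , 7,8 ] 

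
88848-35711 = 53137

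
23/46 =1/2 =0.50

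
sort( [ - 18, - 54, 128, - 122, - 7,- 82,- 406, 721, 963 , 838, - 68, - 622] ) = [-622 ,-406 , - 122 , - 82, - 68,- 54, - 18,- 7,128, 721, 838,963] 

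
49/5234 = 49/5234 = 0.01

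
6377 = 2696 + 3681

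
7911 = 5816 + 2095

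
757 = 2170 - 1413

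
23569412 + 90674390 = 114243802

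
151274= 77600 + 73674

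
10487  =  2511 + 7976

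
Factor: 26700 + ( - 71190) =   -  44490  =  - 2^1 * 3^1*5^1*1483^1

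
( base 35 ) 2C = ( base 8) 122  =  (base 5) 312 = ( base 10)82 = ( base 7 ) 145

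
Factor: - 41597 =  - 41597^1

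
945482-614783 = 330699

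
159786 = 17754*9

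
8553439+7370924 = 15924363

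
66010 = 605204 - 539194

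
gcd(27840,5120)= 320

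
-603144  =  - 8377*72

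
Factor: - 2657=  - 2657^1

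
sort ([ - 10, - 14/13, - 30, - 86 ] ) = [ - 86, - 30, - 10, - 14/13]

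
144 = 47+97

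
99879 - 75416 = 24463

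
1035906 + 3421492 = 4457398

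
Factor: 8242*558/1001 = 353772/77 = 2^2*3^2*7^(-1)*11^( - 1)*31^1* 317^1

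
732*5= 3660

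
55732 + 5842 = 61574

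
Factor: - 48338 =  - 2^1*24169^1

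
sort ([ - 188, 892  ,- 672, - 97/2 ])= [ - 672,-188, - 97/2,892] 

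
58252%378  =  40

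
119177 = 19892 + 99285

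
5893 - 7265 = -1372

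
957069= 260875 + 696194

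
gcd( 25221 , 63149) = 1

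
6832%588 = 364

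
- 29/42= -29/42 = - 0.69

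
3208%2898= 310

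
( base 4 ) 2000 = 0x80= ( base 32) 40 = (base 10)128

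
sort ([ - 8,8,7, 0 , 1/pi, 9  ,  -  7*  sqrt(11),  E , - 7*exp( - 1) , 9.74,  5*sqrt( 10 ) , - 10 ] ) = [ - 7*sqrt(11), - 10, - 8 , - 7*exp( - 1 ), 0,  1/pi, E,7,8,9,9.74 , 5 * sqrt( 10 )]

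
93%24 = 21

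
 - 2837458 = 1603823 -4441281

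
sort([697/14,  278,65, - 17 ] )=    [ - 17, 697/14, 65, 278] 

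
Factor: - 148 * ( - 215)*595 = 18932900 = 2^2*5^2*7^1* 17^1*37^1*43^1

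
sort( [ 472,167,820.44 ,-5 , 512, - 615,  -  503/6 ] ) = [- 615, - 503/6, - 5 , 167,472 , 512,820.44]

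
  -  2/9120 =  - 1/4560 = -  0.00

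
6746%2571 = 1604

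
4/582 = 2/291 = 0.01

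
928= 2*464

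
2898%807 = 477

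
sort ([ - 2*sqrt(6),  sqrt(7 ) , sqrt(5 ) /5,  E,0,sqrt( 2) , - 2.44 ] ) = [ - 2 * sqrt( 6), - 2.44,0,sqrt( 5) /5, sqrt( 2), sqrt( 7), E ] 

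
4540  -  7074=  - 2534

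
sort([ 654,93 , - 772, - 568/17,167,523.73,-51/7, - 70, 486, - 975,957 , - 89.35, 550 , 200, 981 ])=[-975, - 772 , - 89.35, - 70,-568/17, -51/7,93,167 , 200,  486,523.73, 550,654 , 957, 981] 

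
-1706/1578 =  - 2 + 725/789 = - 1.08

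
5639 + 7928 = 13567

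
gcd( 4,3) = 1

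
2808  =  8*351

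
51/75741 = 17/25247 = 0.00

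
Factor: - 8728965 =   -  3^4*5^1*7^1 *3079^1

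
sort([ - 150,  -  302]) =[ -302,-150 ] 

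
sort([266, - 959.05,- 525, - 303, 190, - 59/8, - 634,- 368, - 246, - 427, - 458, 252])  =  [ - 959.05,-634, - 525, - 458, - 427 , - 368, - 303, - 246, - 59/8, 190, 252, 266]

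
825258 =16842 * 49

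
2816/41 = 2816/41= 68.68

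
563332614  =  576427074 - 13094460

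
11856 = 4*2964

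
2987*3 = 8961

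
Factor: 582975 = 3^2*5^2*2591^1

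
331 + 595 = 926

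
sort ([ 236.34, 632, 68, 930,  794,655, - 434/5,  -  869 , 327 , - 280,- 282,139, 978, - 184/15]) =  [ - 869,-282,-280, -434/5, - 184/15,68, 139, 236.34, 327, 632 , 655,794, 930, 978 ] 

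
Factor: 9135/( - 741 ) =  - 3^1*5^1*7^1*13^( - 1)*19^(-1) * 29^1   =  - 3045/247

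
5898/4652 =1 + 623/2326 = 1.27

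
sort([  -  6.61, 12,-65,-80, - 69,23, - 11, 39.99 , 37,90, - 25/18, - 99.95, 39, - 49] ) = [ - 99.95,-80, - 69 , - 65 , - 49, - 11, - 6.61, - 25/18,  12,23,37, 39, 39.99, 90]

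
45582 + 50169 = 95751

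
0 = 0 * 78172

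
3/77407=3/77407 =0.00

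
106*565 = 59890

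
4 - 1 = 3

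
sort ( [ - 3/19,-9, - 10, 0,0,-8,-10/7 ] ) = [  -  10,-9,  -  8,-10/7, - 3/19,0, 0] 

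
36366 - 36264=102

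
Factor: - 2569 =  -7^1 * 367^1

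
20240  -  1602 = 18638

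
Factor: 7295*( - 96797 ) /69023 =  - 706134115/69023 = - 5^1*23^( - 1)*1459^1*3001^( - 1 )*96797^1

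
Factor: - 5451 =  - 3^1* 23^1*79^1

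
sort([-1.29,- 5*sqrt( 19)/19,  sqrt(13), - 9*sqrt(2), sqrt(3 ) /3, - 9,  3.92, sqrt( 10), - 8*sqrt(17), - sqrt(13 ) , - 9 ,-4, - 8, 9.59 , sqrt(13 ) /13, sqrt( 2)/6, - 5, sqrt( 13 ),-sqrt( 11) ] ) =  [ - 8*sqrt( 17 ),-9*sqrt( 2 ), - 9, - 9,-8, -5 , -4,-sqrt( 13),-sqrt(11), - 1.29,-5*sqrt(19)/19,sqrt(2)/6, sqrt( 13 )/13, sqrt(3)/3,  sqrt( 10 ),sqrt( 13), sqrt(13 ), 3.92,9.59 ]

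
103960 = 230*452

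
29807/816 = 36 + 431/816= 36.53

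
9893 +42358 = 52251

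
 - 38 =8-46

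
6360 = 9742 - 3382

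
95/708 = 95/708 =0.13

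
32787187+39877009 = 72664196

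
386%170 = 46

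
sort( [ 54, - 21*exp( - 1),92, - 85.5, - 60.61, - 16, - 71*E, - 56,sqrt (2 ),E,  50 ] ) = [ - 71*E, - 85.5, - 60.61,-56, - 16 ,- 21*exp( - 1 ),  sqrt( 2 ), E , 50, 54,92]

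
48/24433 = 48/24433 = 0.00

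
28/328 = 7/82 = 0.09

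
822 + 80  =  902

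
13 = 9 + 4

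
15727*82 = 1289614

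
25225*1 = 25225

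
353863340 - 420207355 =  - 66344015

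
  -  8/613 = -8/613 = -0.01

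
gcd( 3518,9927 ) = 1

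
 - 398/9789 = -1 + 9391/9789= - 0.04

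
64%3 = 1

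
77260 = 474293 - 397033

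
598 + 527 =1125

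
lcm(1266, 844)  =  2532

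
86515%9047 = 5092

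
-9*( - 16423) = 147807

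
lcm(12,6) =12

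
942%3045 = 942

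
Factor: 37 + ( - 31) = 6 = 2^1 * 3^1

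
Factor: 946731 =3^1 *41^1*43^1*179^1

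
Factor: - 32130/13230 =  - 17/7 =- 7^ ( -1 )*17^1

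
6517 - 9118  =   - 2601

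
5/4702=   5/4702 = 0.00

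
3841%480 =1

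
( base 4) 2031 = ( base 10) 141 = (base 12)b9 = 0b10001101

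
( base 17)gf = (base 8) 437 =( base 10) 287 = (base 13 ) 191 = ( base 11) 241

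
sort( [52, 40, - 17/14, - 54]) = [ - 54,- 17/14, 40,52]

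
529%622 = 529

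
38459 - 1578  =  36881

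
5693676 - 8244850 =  - 2551174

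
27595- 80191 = - 52596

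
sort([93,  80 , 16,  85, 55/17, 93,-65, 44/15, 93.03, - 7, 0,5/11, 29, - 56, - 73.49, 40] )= [ - 73.49, - 65, - 56, - 7, 0,  5/11,  44/15, 55/17, 16,29,40, 80, 85 , 93,  93  ,  93.03 ] 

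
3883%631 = 97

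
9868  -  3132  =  6736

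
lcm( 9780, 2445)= 9780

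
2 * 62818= 125636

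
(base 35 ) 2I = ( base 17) 53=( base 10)88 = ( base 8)130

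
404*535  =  216140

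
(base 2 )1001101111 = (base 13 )38C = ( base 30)KN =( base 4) 21233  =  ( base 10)623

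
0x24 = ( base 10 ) 36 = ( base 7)51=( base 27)19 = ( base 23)1D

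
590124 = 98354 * 6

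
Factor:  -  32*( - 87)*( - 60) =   -  2^7*3^2*5^1 * 29^1=- 167040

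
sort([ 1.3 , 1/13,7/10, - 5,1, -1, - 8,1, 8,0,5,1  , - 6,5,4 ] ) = [- 8,-6, - 5,-1 , 0, 1/13, 7/10,1 , 1,1, 1.3,4 , 5, 5, 8]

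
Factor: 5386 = 2^1*2693^1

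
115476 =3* 38492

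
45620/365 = 124 + 72/73 = 124.99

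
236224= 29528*8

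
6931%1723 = 39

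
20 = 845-825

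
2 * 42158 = 84316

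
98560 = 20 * 4928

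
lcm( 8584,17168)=17168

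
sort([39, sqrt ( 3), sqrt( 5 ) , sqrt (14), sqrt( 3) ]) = [sqrt( 3), sqrt (3), sqrt( 5), sqrt( 14),39]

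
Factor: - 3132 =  -2^2*3^3*  29^1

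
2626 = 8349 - 5723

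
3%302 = 3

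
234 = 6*39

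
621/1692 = 69/188 = 0.37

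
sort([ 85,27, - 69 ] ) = [ - 69,27,85 ] 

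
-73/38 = -73/38 = -  1.92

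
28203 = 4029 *7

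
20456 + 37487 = 57943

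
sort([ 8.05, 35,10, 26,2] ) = [ 2, 8.05, 10,26, 35]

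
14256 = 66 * 216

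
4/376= 1/94 = 0.01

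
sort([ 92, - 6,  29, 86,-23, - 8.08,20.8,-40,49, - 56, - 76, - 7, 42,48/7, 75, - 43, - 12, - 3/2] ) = [ - 76, - 56, - 43, - 40 ,- 23,-12, - 8.08 , - 7, - 6, - 3/2, 48/7, 20.8, 29,42, 49, 75, 86, 92] 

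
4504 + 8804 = 13308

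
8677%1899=1081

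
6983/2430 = 6983/2430 = 2.87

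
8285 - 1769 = 6516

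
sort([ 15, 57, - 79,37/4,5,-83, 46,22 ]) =[ - 83, - 79, 5,37/4,15, 22,46,57 ] 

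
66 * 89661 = 5917626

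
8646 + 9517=18163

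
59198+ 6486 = 65684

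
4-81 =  - 77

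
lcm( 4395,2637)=13185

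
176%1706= 176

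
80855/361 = 223 + 352/361 = 223.98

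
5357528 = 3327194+2030334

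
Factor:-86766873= - 3^1 * 28922291^1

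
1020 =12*85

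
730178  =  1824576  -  1094398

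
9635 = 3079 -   -  6556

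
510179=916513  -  406334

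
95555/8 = 11944+ 3/8 =11944.38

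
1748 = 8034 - 6286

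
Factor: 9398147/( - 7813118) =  -2^( - 1 )*11^1*283^1*3019^1 *3906559^( - 1)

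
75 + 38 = 113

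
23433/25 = 937 + 8/25 = 937.32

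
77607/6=12934 + 1/2 = 12934.50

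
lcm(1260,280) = 2520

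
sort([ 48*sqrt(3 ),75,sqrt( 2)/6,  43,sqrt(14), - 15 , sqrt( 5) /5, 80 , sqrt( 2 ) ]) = [- 15,sqrt( 2)/6,sqrt(5)/5 , sqrt(2), sqrt( 14),43,  75,  80,48*sqrt( 3 )]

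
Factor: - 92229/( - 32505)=5^( - 1 )*11^ ( - 1 )*71^1*197^( - 1)*433^1 = 30743/10835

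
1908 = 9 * 212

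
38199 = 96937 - 58738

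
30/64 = 15/32= 0.47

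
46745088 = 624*74912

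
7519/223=7519/223 = 33.72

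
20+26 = 46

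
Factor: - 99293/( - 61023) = 3^( - 1)*31^1 * 3203^1* 20341^( - 1 ) 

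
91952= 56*1642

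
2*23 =46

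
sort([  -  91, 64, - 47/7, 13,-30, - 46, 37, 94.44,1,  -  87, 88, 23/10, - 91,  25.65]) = [ - 91,  -  91, - 87, - 46, - 30 , - 47/7,  1,23/10, 13, 25.65, 37,64,88,94.44]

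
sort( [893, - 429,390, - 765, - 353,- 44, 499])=[ - 765,  -  429 , - 353 , - 44,390,499 , 893]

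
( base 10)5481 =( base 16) 1569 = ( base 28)6RL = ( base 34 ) 4p7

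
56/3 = 18+2/3 = 18.67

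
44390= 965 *46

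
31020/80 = 387 + 3/4 = 387.75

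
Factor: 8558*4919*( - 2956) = -2^3 * 11^1*389^1*739^1*4919^1 = - 124438146712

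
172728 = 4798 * 36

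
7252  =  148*49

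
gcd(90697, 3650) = 1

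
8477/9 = 8477/9 = 941.89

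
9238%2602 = 1432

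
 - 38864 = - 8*4858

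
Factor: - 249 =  - 3^1*83^1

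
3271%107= 61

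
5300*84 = 445200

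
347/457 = 347/457 = 0.76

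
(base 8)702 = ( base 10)450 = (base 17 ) 198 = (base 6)2030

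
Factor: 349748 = 2^2*7^1 * 12491^1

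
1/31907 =1/31907 = 0.00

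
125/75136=125/75136= 0.00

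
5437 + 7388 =12825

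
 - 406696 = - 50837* 8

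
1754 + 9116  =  10870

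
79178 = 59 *1342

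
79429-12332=67097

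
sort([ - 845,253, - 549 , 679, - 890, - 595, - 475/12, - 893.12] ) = [ - 893.12, - 890, - 845,-595 , - 549, - 475/12,253, 679]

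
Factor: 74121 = 3^1*31^1*797^1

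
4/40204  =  1/10051 = 0.00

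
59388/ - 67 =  - 887 + 41/67 = - 886.39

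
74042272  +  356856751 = 430899023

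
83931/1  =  83931 = 83931.00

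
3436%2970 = 466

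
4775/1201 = 4775/1201 = 3.98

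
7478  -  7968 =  - 490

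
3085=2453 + 632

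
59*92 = 5428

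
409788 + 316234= 726022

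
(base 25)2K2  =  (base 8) 3330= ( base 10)1752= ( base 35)1f2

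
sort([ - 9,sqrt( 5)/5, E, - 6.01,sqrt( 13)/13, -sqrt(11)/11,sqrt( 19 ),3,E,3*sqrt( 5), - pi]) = [  -  9,-6.01 , - pi,  -  sqrt( 11 ) /11, sqrt( 13 ) /13,sqrt( 5 ) /5,  E,E, 3,sqrt (19),3*sqrt( 5)]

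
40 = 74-34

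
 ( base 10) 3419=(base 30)3NT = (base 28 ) 4a3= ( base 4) 311123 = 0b110101011011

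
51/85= 3/5 = 0.60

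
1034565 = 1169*885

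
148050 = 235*630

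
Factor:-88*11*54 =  - 2^4 * 3^3*11^2 = -52272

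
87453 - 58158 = 29295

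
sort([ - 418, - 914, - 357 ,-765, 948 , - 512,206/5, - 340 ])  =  [ - 914, - 765 ,- 512, - 418, -357,-340,  206/5,  948] 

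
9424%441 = 163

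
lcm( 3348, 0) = 0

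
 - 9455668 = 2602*(-3634)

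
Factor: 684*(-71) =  - 2^2*3^2  *19^1 * 71^1 = -48564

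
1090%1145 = 1090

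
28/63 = 4/9 = 0.44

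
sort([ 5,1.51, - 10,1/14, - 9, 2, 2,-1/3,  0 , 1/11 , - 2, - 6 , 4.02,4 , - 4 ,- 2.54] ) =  [-10, - 9, - 6, - 4, - 2.54, - 2, - 1/3,0,1/14,1/11,1.51,2 , 2,  4,4.02,5]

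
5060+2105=7165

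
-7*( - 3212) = 22484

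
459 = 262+197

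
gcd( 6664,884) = 68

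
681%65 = 31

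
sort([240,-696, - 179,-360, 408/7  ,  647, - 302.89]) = [ - 696, - 360, - 302.89, - 179 , 408/7,240,647] 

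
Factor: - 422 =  - 2^1*211^1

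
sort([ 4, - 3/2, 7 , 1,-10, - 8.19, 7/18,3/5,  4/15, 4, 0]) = [ - 10, - 8.19, - 3/2, 0,4/15, 7/18, 3/5,  1 , 4,4 , 7]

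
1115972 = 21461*52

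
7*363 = 2541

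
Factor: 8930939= 1861^1*4799^1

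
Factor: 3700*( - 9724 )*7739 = -2^4* 5^2*11^1 * 13^1*17^1*37^1*71^1*109^1 = - 278439933200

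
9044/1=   9044 = 9044.00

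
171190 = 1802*95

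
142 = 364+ -222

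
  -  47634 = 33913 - 81547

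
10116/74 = 136 + 26/37 = 136.70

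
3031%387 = 322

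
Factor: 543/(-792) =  - 181/264  =  - 2^(-3) * 3^( - 1 )*11^(-1 )*181^1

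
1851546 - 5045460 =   -  3193914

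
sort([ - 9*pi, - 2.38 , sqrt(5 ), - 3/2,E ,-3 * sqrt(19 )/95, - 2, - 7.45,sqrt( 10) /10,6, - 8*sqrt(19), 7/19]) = [ - 8*sqrt ( 19 ), - 9*pi,-7.45, - 2.38,-2, - 3/2 , - 3 * sqrt( 19 )/95,sqrt(10 ) /10,7/19,sqrt ( 5),E, 6]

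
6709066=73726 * 91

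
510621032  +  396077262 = 906698294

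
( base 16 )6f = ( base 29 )3o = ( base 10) 111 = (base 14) 7D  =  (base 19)5g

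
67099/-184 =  - 365 + 61/184 = - 364.67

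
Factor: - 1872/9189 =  - 2^4 * 13^1*1021^( - 1) = - 208/1021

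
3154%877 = 523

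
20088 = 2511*8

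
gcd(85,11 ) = 1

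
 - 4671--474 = -4197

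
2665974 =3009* 886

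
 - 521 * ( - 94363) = 49163123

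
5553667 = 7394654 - 1840987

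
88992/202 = 44496/101 =440.55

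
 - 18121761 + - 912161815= - 930283576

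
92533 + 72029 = 164562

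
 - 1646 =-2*823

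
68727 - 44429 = 24298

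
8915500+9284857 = 18200357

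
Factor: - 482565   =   - 3^1*5^1*53^1*607^1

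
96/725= 96/725 = 0.13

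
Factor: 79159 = 79159^1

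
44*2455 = 108020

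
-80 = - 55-25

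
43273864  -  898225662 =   -  854951798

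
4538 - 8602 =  -4064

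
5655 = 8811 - 3156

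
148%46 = 10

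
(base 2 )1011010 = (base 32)2q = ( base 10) 90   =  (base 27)39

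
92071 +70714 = 162785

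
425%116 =77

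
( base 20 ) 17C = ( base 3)202110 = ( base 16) 228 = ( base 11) 462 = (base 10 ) 552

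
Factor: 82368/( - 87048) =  - 88/93 = - 2^3 *3^( - 1)*11^1*31^ ( - 1)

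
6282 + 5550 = 11832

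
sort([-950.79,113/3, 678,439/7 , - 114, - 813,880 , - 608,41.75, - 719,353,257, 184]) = [ - 950.79, - 813 , - 719, - 608, - 114, 113/3, 41.75,439/7,184, 257,353,678,  880 ]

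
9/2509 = 9/2509=0.00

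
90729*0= 0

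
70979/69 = 1028 + 47/69 = 1028.68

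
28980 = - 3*(-9660)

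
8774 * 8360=73350640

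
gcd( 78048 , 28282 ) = 2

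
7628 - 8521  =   - 893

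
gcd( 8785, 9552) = 1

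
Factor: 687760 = 2^4*5^1*8597^1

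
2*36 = 72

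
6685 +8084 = 14769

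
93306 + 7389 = 100695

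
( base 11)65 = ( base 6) 155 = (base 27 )2h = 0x47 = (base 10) 71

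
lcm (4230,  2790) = 131130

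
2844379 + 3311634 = 6156013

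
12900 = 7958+4942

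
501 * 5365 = 2687865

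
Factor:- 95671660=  - 2^2*5^1 * 7^1 * 569^1 * 1201^1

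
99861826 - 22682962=77178864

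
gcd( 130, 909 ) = 1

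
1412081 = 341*4141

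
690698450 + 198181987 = 888880437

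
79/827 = 79/827 = 0.10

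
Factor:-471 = -3^1*157^1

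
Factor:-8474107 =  - 8474107^1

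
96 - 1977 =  - 1881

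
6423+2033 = 8456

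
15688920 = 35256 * 445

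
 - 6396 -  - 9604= 3208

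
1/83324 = 1/83324 = 0.00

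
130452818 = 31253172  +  99199646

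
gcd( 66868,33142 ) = 146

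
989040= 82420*12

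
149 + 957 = 1106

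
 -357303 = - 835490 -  - 478187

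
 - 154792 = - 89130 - 65662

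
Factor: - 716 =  - 2^2 * 179^1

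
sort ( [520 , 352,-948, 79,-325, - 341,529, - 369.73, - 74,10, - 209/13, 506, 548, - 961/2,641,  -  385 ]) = [-948, - 961/2,-385,-369.73, -341, - 325,  -  74,  -  209/13, 10, 79,352 , 506, 520,529,  548, 641 ]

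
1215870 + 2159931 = 3375801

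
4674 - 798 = 3876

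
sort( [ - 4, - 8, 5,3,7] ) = [ - 8, - 4,3, 5,7]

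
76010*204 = 15506040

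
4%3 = 1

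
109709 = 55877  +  53832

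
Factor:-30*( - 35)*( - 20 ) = -21000  =  - 2^3 * 3^1*5^3 * 7^1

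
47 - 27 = 20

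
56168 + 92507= 148675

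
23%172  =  23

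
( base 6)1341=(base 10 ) 349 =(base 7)1006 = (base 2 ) 101011101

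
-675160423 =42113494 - 717273917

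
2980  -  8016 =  - 5036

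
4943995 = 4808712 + 135283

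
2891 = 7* 413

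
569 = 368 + 201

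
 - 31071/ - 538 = 31071/538 =57.75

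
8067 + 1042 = 9109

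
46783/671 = 4253/61 = 69.72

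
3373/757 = 4 +345/757  =  4.46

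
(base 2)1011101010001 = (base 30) 6IT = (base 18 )107b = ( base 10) 5969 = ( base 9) 8162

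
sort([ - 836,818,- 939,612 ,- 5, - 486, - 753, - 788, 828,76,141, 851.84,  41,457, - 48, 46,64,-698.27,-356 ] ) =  [  -  939, - 836,- 788, - 753, - 698.27, - 486, - 356, - 48, - 5 , 41, 46,64, 76,141,457 , 612, 818,  828, 851.84]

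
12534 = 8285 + 4249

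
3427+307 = 3734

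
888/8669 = 888/8669= 0.10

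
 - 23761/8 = -23761/8 = - 2970.12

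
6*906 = 5436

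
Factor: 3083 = 3083^1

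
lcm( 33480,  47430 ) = 569160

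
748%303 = 142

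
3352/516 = 6 +64/129=6.50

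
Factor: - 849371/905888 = - 2^( - 5) * 17^2*2939^1*28309^( - 1)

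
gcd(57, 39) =3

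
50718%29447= 21271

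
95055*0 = 0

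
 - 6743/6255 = -6743/6255 = -1.08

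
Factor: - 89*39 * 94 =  - 2^1*3^1*13^1 * 47^1* 89^1  =  - 326274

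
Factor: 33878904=2^3*3^1 * 1411621^1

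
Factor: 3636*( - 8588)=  - 2^4*3^2 * 19^1*101^1*113^1 = - 31225968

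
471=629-158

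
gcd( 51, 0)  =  51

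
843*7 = 5901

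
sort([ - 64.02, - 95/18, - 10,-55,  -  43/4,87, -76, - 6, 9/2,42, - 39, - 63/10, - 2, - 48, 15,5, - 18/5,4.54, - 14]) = [ - 76,-64.02,- 55,- 48, - 39, - 14,-43/4, - 10, - 63/10, - 6,- 95/18, - 18/5, - 2,9/2,4.54,5, 15, 42, 87 ] 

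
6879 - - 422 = 7301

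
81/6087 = 27/2029 = 0.01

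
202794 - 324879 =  - 122085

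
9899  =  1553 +8346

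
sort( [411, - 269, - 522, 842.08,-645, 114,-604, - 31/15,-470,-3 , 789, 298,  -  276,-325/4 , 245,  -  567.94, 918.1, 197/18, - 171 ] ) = [-645, - 604 , - 567.94, - 522, - 470,-276, - 269, - 171,  -  325/4, - 3, - 31/15, 197/18 , 114, 245, 298, 411, 789, 842.08,918.1]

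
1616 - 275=1341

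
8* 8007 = 64056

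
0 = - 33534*0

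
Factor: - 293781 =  - 3^1 * 97927^1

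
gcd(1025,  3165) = 5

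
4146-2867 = 1279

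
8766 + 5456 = 14222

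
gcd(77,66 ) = 11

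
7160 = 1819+5341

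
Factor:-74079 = - 3^2*8231^1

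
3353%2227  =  1126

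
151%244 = 151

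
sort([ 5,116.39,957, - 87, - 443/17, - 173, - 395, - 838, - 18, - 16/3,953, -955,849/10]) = [-955,-838 , - 395, - 173,-87, - 443/17, - 18, - 16/3, 5, 849/10,116.39,953, 957]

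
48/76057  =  48/76057 = 0.00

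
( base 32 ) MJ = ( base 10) 723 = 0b1011010011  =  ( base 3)222210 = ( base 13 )438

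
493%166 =161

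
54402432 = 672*80956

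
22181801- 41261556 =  - 19079755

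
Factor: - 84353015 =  - 5^1 * 31^1 * 47^1*11579^1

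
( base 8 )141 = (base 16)61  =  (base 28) 3d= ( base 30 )37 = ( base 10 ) 97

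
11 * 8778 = 96558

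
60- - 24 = 84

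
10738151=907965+9830186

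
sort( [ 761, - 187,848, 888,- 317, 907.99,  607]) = [ - 317, - 187, 607,761, 848,888,  907.99] 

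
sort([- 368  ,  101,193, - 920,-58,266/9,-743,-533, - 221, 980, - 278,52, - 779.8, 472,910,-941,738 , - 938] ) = [ - 941 ,  -  938, - 920, - 779.8, - 743 , - 533, - 368 , - 278, - 221, - 58,266/9, 52,101,193,472,738,910,980 ] 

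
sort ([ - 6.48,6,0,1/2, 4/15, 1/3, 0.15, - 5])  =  [ - 6.48, - 5,0, 0.15,4/15, 1/3,1/2,  6 ] 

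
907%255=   142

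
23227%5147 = 2639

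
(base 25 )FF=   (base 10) 390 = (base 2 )110000110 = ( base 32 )C6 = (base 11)325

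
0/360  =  0=0.00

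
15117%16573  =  15117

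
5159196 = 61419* 84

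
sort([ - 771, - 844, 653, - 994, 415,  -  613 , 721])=[ - 994, - 844, - 771, - 613, 415, 653, 721]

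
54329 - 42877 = 11452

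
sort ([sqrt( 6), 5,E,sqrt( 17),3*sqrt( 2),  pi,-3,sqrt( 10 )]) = [ - 3, sqrt ( 6 ) , E , pi,sqrt(10),sqrt( 17 ),3*sqrt(2) , 5] 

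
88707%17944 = 16931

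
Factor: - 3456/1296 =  - 8/3 = -2^3*3^( - 1) 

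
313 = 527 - 214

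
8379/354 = 23+ 79/118 = 23.67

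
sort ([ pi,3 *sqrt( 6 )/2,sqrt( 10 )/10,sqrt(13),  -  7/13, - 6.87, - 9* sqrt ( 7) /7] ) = [ - 6.87,  -  9* sqrt( 7 ) /7, - 7/13 , sqrt( 10) /10, pi, sqrt( 13), 3*sqrt( 6)/2 ]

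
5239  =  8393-3154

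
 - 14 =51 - 65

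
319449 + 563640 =883089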